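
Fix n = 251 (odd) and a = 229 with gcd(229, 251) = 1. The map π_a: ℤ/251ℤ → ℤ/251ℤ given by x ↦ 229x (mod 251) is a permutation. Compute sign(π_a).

-1

Trace 218: π^k(218) = [218, 224, 92, 235, 101, 37, 190] for k=0..6.
π_229 has 2 disjoint cycles with lengths [250, 1] on {0,…,250}.
251 − 2 = 249 transpositions; sign(π) = (−1)^249 = -1.
Via Zolotarev, sign(π_{229}) = (229|251) = -1.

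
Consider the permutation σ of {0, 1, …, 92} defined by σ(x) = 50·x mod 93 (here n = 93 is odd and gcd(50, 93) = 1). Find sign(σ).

-1

Trace 47: π^k(47) = [47, 25, 41, 4, 14, 49, 32] for k=0..6.
Decompose π into cycles: lengths [30, 30, 15, 15, 2, 1] (6 cycles, including the fixed point 0).
n − c = 93 − 6 = 87; sign = (−1)^87 = -1.
Check: (50/93) = -1 by Zolotarev.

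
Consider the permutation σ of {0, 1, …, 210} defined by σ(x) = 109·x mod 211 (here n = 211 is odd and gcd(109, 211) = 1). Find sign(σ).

+1

Start at x=109: 109 → 65 → 122 → 5 → 123 → 114 → 188 → … (one orbit).
7 cycles of lengths [35, 35, 35, 35, 35, 35, 1].
7 cycles on 211: each ℓ→(−1)^(ℓ−1), product (−1)^204 = +1.
Via Zolotarev, sign(π_{109}) = (109|211) = +1.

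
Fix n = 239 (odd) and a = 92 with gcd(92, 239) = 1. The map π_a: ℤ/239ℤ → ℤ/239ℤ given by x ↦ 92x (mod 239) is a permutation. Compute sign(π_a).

-1

Start at x=216: 216 → 35 → 113 → 119 → 193 → 70 → 226 → … (one orbit).
Decompose π into cycles: lengths [238, 1] (2 cycles, including the fixed point 0).
239 − 2 = 237 transpositions; sign(π) = (−1)^237 = -1.
Via Zolotarev, sign(π_{92}) = (92|239) = -1.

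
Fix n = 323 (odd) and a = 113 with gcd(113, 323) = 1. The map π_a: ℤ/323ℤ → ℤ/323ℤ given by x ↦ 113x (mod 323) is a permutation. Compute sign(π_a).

Orbit of 305 under x↦113x: [305, 227, 134, 284, 115, 75, 77]… (length divides ord_323(113)).
π_113 has 29 disjoint cycles with lengths [16, 16, 16, 16, 16, 16, 16, 16, 16, 16, 16, 16, 16, 16, 16, 16, 16, 16, 16, 2, 2, 2, 2, 2, 2, 2, 2, 2, 1] on {0,…,322}.
sign(π) = (−1)^{n − #cycles} = (−1)^{323−29} = (−1)^294 = +1.
The Jacobi symbol (113|323) = +1 (Zolotarev) agrees.

+1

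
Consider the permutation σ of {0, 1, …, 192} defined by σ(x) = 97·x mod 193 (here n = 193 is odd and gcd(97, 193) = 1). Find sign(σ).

Trace 92: π^k(92) = [92, 46, 23, 108, 54, 27, 110] for k=0..6.
3 cycles of lengths [96, 96, 1].
3 cycles on 193: each ℓ→(−1)^(ℓ−1), product (−1)^190 = +1.
Check: (97/193) = +1 by Zolotarev.

+1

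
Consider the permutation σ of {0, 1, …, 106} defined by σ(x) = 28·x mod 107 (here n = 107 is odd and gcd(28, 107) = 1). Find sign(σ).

-1

Trace 21: π^k(21) = [21, 53, 93, 36, 45, 83, 77] for k=0..6.
Decompose π into cycles: lengths [106, 1] (2 cycles, including the fixed point 0).
Σ(ℓ_i−1) = 107−2 = 105; sign = (−1)^105 = -1.
Check: (28/107) = -1 by Zolotarev.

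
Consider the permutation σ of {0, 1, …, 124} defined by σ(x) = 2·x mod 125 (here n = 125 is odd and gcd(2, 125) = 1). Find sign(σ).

Start at x=53: 53 → 106 → 87 → 49 → 98 → 71 → 17 → … (one orbit).
4 cycles of lengths [100, 20, 4, 1].
Σ(ℓ_i−1) = 125−4 = 121; sign = (−1)^121 = -1.
Check: (2/125) = -1 by Zolotarev.

-1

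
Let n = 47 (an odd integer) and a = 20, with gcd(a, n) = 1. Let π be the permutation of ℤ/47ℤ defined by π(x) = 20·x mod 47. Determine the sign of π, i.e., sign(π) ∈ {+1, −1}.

Start at x=23: 23 → 37 → 35 → 42 → 41 → 21 → 44 → … (one orbit).
Cycle lengths of π_20 on ℤ/47ℤ: [46, 1]; 2 cycles in total.
With 2 cycles on 47 points, sign = (−1)^{47−2} = -1.
The Jacobi symbol (20|47) = -1 (Zolotarev) agrees.

-1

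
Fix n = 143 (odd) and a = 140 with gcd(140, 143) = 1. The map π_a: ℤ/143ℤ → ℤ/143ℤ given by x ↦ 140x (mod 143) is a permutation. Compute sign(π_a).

Start at x=43: 43 → 14 → 101 → 126 → 51 → 133 → 30 → … (one orbit).
π_140 has 8 disjoint cycles with lengths [30, 30, 30, 30, 10, 6, 6, 1] on {0,…,142}.
n − c = 143 − 8 = 135; sign = (−1)^135 = -1.
The Jacobi symbol (140|143) = -1 (Zolotarev) agrees.

-1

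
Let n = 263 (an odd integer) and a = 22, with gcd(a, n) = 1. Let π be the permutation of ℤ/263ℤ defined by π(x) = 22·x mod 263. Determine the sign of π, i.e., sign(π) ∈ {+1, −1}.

+1

Orbit of 117 under x↦22x: [117, 207, 83, 248, 196, 104, 184]… (length divides ord_263(22)).
Cycle type of π: 131×2 + 1; total 3 cycles.
263 − 3 = 260 transpositions; sign(π) = (−1)^260 = +1.
Zolotarev: (22|263) = +1, matching the cycle-count sign.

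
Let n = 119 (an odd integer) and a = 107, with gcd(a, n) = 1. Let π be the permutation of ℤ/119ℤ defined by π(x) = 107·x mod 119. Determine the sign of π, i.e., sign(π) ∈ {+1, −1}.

Orbit of 88 under x↦107x: [88, 15, 58, 18, 22, 93, 74]… (length divides ord_119(107)).
The orbit structure of x ↦ 107x mod 119: 6 orbits of sizes [48, 48, 16, 3, 3, 1].
6 cycles on 119: each ℓ→(−1)^(ℓ−1), product (−1)^113 = -1.

-1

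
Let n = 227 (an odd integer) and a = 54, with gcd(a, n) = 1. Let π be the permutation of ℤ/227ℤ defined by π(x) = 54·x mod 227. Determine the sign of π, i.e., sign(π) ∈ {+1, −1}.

-1

Start at x=173: 173 → 35 → 74 → 137 → 134 → 199 → 77 → … (one orbit).
Decompose π into cycles: lengths [226, 1] (2 cycles, including the fixed point 0).
2 cycles on 227: each ℓ→(−1)^(ℓ−1), product (−1)^225 = -1.
Via Zolotarev, sign(π_{54}) = (54|227) = -1.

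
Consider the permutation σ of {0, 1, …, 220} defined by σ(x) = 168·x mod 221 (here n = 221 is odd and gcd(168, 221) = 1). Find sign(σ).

Trace 77: π^k(77) = [77, 118, 155, 183, 25, 1, 168] for k=0..6.
Cycle lengths of π_168 on ℤ/221ℤ: [8, 8, 8, 8, 8, 8, 8, 8, 8, 8, 8, 8, 8, 8, 8, 8, 8, 8, 8, 8, 8, 8, 8, 8, 8, 8, 2, 2, 2, 2, 2, 2, 1]; 33 cycles in total.
Σ(ℓ_i−1) = 221−33 = 188; sign = (−1)^188 = +1.
Zolotarev: (168|221) = +1, matching the cycle-count sign.

+1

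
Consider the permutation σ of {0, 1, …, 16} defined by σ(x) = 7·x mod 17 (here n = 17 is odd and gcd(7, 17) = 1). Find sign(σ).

-1

Start at x=5: 5 → 1 → 7 → 15 → 3 → 4 → 11 → … (one orbit).
2 cycles of lengths [16, 1].
Σ(ℓ_i−1) = 17−2 = 15; sign = (−1)^15 = -1.
The Jacobi symbol (7|17) = -1 (Zolotarev) agrees.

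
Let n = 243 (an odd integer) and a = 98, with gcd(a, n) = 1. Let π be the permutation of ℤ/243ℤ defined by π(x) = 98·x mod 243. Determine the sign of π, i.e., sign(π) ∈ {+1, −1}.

-1

Orbit of 19 under x↦98x: [19, 161, 226, 35, 28, 71, 154]… (length divides ord_243(98)).
π_98 has 14 disjoint cycles with lengths [54, 54, 54, 18, 18, 18, 6, 6, 6, 2, 2, 2, 2, 1] on {0,…,242}.
n − c = 243 − 14 = 229; sign = (−1)^229 = -1.
Check: (98/243) = -1 by Zolotarev.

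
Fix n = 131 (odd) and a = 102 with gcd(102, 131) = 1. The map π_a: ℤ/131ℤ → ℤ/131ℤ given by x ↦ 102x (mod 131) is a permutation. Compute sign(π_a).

+1

Start at x=89: 89 → 39 → 48 → 49 → 20 → 75 → 52 → … (one orbit).
Cycle type of π: 65×2 + 1; total 3 cycles.
Σ(ℓ_i−1) = 131−3 = 128; sign = (−1)^128 = +1.
Via Zolotarev, sign(π_{102}) = (102|131) = +1.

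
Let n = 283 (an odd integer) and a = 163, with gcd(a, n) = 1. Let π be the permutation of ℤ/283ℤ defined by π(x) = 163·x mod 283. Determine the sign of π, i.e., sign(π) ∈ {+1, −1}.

+1

Trace 141: π^k(141) = [141, 60, 158, 1, 163, 250, 281] for k=0..6.
Cycle lengths of π_163 on ℤ/283ℤ: [47, 47, 47, 47, 47, 47, 1]; 7 cycles in total.
283 − 7 = 276 transpositions; sign(π) = (−1)^276 = +1.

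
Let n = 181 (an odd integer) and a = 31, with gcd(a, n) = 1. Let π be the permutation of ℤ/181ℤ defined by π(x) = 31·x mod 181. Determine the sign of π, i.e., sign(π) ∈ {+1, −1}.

-1

Orbit of 42 under x↦31x: [42, 35, 180, 150, 125, 74, 122]… (length divides ord_181(31)).
The orbit structure of x ↦ 31x mod 181: 10 orbits of sizes [20, 20, 20, 20, 20, 20, 20, 20, 20, 1].
10 cycles on 181: each ℓ→(−1)^(ℓ−1), product (−1)^171 = -1.
Zolotarev: (31|181) = -1, matching the cycle-count sign.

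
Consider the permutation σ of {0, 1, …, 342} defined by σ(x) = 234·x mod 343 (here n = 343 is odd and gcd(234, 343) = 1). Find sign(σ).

Start at x=270: 270 → 68 → 134 → 143 → 191 → 104 → 326 → … (one orbit).
π_234 has 4 disjoint cycles with lengths [294, 42, 6, 1] on {0,…,342}.
With 4 cycles on 343 points, sign = (−1)^{343−4} = -1.

-1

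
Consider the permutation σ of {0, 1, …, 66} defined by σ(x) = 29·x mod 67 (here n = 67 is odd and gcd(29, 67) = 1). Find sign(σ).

+1

Trace 29: π^k(29) = [29, 37, 1] for k=0..2.
Cycle type of π: 3×22 + 1; total 23 cycles.
23 cycles on 67: each ℓ→(−1)^(ℓ−1), product (−1)^44 = +1.
Via Zolotarev, sign(π_{29}) = (29|67) = +1.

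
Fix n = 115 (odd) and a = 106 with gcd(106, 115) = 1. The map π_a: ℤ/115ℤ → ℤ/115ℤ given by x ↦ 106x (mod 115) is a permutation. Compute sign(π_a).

Start at x=76: 76 → 6 → 61 → 26 → 111 → 36 → 21 → … (one orbit).
10 cycles of lengths [22, 22, 22, 22, 22, 1, 1, 1, 1, 1].
115 − 10 = 105 transpositions; sign(π) = (−1)^105 = -1.

-1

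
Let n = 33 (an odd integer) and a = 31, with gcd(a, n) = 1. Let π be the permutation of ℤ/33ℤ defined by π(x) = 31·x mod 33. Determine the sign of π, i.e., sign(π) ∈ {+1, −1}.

Orbit of 31 under x↦31x: [31, 4, 25, 16, 1]… (length divides ord_33(31)).
π_31 has 9 disjoint cycles with lengths [5, 5, 5, 5, 5, 5, 1, 1, 1] on {0,…,32}.
Σ(ℓ_i−1) = 33−9 = 24; sign = (−1)^24 = +1.
The Jacobi symbol (31|33) = +1 (Zolotarev) agrees.

+1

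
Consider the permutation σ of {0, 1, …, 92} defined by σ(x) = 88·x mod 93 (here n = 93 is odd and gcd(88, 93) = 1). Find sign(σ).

Trace 25: π^k(25) = [25, 61, 67, 37, 1, 88] for k=0..5.
Decompose π into cycles: lengths [6, 6, 6, 6, 6, 6, 6, 6, 6, 6, 6, 6, 6, 6, 6, 1, 1, 1] (18 cycles, including the fixed point 0).
18 cycles on 93: each ℓ→(−1)^(ℓ−1), product (−1)^75 = -1.

-1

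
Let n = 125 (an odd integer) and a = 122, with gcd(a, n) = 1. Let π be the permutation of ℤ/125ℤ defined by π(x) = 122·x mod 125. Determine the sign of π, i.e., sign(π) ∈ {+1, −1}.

-1

Start at x=41: 41 → 2 → 119 → 18 → 71 → 37 → 14 → … (one orbit).
The orbit structure of x ↦ 122x mod 125: 4 orbits of sizes [100, 20, 4, 1].
sign(π) = (−1)^{n − #cycles} = (−1)^{125−4} = (−1)^121 = -1.
Via Zolotarev, sign(π_{122}) = (122|125) = -1.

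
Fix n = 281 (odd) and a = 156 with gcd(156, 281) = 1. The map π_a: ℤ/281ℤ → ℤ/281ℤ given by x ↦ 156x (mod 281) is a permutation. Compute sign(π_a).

+1

Start at x=116: 116 → 112 → 50 → 213 → 70 → 242 → 98 → … (one orbit).
Cycle lengths of π_156 on ℤ/281ℤ: [140, 140, 1]; 3 cycles in total.
n − c = 281 − 3 = 278; sign = (−1)^278 = +1.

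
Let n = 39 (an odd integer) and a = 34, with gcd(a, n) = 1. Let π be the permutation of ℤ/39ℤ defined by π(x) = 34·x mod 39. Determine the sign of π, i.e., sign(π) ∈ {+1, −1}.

Orbit of 34 under x↦34x: [34, 25, 31, 1]… (length divides ord_39(34)).
The orbit structure of x ↦ 34x mod 39: 12 orbits of sizes [4, 4, 4, 4, 4, 4, 4, 4, 4, 1, 1, 1].
n − c = 39 − 12 = 27; sign = (−1)^27 = -1.

-1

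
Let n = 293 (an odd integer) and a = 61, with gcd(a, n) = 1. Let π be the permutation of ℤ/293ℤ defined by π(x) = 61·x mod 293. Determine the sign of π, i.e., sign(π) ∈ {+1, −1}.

Orbit of 64 under x↦61x: [64, 95, 228, 137, 153, 250, 14]… (length divides ord_293(61)).
The orbit structure of x ↦ 61x mod 293: 3 orbits of sizes [146, 146, 1].
sign(π) = (−1)^{n − #cycles} = (−1)^{293−3} = (−1)^290 = +1.
Via Zolotarev, sign(π_{61}) = (61|293) = +1.

+1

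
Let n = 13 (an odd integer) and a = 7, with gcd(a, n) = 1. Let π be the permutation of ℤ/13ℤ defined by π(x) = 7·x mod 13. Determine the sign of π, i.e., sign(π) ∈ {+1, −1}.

-1

Trace 10: π^k(10) = [10, 5, 9, 11, 12, 6, 3] for k=0..6.
2 cycles of lengths [12, 1].
2 cycles on 13: each ℓ→(−1)^(ℓ−1), product (−1)^11 = -1.
The Jacobi symbol (7|13) = -1 (Zolotarev) agrees.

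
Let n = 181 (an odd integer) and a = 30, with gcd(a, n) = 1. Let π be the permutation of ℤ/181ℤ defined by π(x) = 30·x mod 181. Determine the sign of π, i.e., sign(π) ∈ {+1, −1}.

Start at x=145: 145 → 6 → 180 → 151 → 5 → 150 → 156 → … (one orbit).
The orbit structure of x ↦ 30x mod 181: 4 orbits of sizes [60, 60, 60, 1].
Σ(ℓ_i−1) = 181−4 = 177; sign = (−1)^177 = -1.
Via Zolotarev, sign(π_{30}) = (30|181) = -1.

-1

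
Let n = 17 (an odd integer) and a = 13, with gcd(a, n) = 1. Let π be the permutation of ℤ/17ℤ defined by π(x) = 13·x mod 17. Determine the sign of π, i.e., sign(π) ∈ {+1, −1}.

Start at x=13: 13 → 16 → 4 → 1 → 13 (one orbit).
5 cycles of lengths [4, 4, 4, 4, 1].
17 − 5 = 12 transpositions; sign(π) = (−1)^12 = +1.

+1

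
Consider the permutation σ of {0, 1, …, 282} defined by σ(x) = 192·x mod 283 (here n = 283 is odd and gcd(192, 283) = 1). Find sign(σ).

-1

Start at x=146: 146 → 15 → 50 → 261 → 21 → 70 → 139 → … (one orbit).
Decompose π into cycles: lengths [282, 1] (2 cycles, including the fixed point 0).
With 2 cycles on 283 points, sign = (−1)^{283−2} = -1.
The Jacobi symbol (192|283) = -1 (Zolotarev) agrees.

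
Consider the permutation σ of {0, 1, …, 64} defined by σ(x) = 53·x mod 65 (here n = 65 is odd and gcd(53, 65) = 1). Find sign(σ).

Start at x=14: 14 → 27 → 1 → 53 → 14 (one orbit).
Decompose π into cycles: lengths [4, 4, 4, 4, 4, 4, 4, 4, 4, 4, 4, 4, 4, 1, 1, 1, 1, 1, 1, 1, 1, 1, 1, 1, 1, 1] (26 cycles, including the fixed point 0).
With 26 cycles on 65 points, sign = (−1)^{65−26} = -1.
(53|65)_J = -1 (Zolotarev's lemma cross-check).

-1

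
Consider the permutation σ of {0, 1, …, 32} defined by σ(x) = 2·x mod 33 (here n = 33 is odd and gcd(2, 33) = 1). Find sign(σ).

+1

Start at x=2: 2 → 4 → 8 → 16 → 32 → 31 → 29 → … (one orbit).
Cycle type of π: 10×3 + 2 + 1; total 5 cycles.
5 cycles on 33: each ℓ→(−1)^(ℓ−1), product (−1)^28 = +1.
(2|33)_J = +1 (Zolotarev's lemma cross-check).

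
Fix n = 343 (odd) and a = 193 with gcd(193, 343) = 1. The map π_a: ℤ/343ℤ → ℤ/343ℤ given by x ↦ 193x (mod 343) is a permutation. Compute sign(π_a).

+1

Trace 226: π^k(226) = [226, 57, 25, 23, 323, 256, 16] for k=0..6.
Decompose π into cycles: lengths [147, 147, 21, 21, 3, 3, 1] (7 cycles, including the fixed point 0).
343 − 7 = 336 transpositions; sign(π) = (−1)^336 = +1.
Zolotarev: (193|343) = +1, matching the cycle-count sign.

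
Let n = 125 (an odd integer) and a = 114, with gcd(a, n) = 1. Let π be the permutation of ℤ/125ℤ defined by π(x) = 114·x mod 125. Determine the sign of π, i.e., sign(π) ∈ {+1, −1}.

+1

Trace 101: π^k(101) = [101, 14, 96, 69, 116, 99, 36] for k=0..6.
7 cycles of lengths [50, 50, 10, 10, 2, 2, 1].
7 cycles on 125: each ℓ→(−1)^(ℓ−1), product (−1)^118 = +1.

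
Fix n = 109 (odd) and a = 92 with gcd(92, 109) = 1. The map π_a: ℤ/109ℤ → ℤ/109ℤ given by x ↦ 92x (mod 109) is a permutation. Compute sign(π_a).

Start at x=77: 77 → 108 → 17 → 38 → 8 → 82 → 23 → … (one orbit).
π_92 has 4 disjoint cycles with lengths [36, 36, 36, 1] on {0,…,108}.
109 − 4 = 105 transpositions; sign(π) = (−1)^105 = -1.

-1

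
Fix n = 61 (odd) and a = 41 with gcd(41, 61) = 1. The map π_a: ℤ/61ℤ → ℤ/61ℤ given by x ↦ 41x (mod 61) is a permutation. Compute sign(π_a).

+1

Trace 20: π^k(20) = [20, 27, 9, 3, 1, 41, 34] for k=0..6.
Cycle type of π: 10×6 + 1; total 7 cycles.
sign(π) = (−1)^{n − #cycles} = (−1)^{61−7} = (−1)^54 = +1.
The Jacobi symbol (41|61) = +1 (Zolotarev) agrees.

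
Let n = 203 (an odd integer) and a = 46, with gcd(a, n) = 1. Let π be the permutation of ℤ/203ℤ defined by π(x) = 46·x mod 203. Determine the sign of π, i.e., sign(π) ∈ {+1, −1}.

Orbit of 46 under x↦46x: [46, 86, 99, 88, 191, 57, 186]… (length divides ord_203(46)).
Decompose π into cycles: lengths [12, 12, 12, 12, 12, 12, 12, 12, 12, 12, 12, 12, 12, 12, 4, 4, 4, 4, 4, 4, 4, 3, 3, 1] (24 cycles, including the fixed point 0).
203 − 24 = 179 transpositions; sign(π) = (−1)^179 = -1.

-1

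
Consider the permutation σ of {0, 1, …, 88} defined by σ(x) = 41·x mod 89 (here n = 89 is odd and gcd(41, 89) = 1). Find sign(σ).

-1

Orbit of 54 under x↦41x: [54, 78, 83, 21, 60, 57, 23]… (length divides ord_89(41)).
π_41 has 2 disjoint cycles with lengths [88, 1] on {0,…,88}.
Σ(ℓ_i−1) = 89−2 = 87; sign = (−1)^87 = -1.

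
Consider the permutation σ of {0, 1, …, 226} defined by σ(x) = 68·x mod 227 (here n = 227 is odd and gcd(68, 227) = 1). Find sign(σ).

Orbit of 151 under x↦68x: [151, 53, 199, 139, 145, 99, 149]… (length divides ord_227(68)).
π_68 has 2 disjoint cycles with lengths [226, 1] on {0,…,226}.
n − c = 227 − 2 = 225; sign = (−1)^225 = -1.

-1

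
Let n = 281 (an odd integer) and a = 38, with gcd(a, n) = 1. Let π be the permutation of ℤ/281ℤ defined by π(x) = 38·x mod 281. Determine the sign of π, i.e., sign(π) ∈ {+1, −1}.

-1

Start at x=182: 182 → 172 → 73 → 245 → 37 → 1 → 38 → … (one orbit).
6 cycles of lengths [56, 56, 56, 56, 56, 1].
n − c = 281 − 6 = 275; sign = (−1)^275 = -1.
The Jacobi symbol (38|281) = -1 (Zolotarev) agrees.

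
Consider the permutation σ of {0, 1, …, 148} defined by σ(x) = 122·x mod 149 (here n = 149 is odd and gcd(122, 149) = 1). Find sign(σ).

-1

Trace 83: π^k(83) = [83, 143, 13, 96, 90, 103, 50] for k=0..6.
The orbit structure of x ↦ 122x mod 149: 2 orbits of sizes [148, 1].
149 − 2 = 147 transpositions; sign(π) = (−1)^147 = -1.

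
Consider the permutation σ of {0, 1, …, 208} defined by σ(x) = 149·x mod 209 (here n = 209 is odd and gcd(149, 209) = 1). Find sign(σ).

Trace 81: π^k(81) = [81, 156, 45, 17, 25, 172, 130] for k=0..6.
6 cycles of lengths [90, 90, 10, 9, 9, 1].
sign(π) = (−1)^{n − #cycles} = (−1)^{209−6} = (−1)^203 = -1.
Via Zolotarev, sign(π_{149}) = (149|209) = -1.

-1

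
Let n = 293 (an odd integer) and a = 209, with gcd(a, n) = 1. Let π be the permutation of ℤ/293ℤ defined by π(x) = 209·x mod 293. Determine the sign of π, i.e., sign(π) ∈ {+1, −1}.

Trace 9: π^k(9) = [9, 123, 216, 22, 203, 235, 184] for k=0..6.
3 cycles of lengths [146, 146, 1].
sign(π) = (−1)^{n − #cycles} = (−1)^{293−3} = (−1)^290 = +1.
Zolotarev: (209|293) = +1, matching the cycle-count sign.

+1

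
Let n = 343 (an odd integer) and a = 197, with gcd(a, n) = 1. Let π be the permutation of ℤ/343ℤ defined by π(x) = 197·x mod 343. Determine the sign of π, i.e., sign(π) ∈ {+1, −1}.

+1

Trace 148: π^k(148) = [148, 1, 197, 50, 246, 99, 295] for k=0..6.
Cycle lengths of π_197 on ℤ/343ℤ: [7, 7, 7, 7, 7, 7, 7, 7, 7, 7, 7, 7, 7, 7, 7, 7, 7, 7, 7, 7, 7, 7, 7, 7, 7, 7, 7, 7, 7, 7, 7, 7, 7, 7, 7, 7, 7, 7, 7, 7, 7, 7, 1, 1, 1, 1, 1, 1, 1, 1, 1, 1, 1, 1, 1, 1, 1, 1, 1, 1, 1, 1, 1, 1, 1, 1, 1, 1, 1, 1, 1, 1, 1, 1, 1, 1, 1, 1, 1, 1, 1, 1, 1, 1, 1, 1, 1, 1, 1, 1, 1]; 91 cycles in total.
With 91 cycles on 343 points, sign = (−1)^{343−91} = +1.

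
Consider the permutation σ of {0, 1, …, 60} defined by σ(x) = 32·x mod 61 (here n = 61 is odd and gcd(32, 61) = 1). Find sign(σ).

Start at x=13: 13 → 50 → 14 → 21 → 1 → 32 → 48 → … (one orbit).
6 cycles of lengths [12, 12, 12, 12, 12, 1].
With 6 cycles on 61 points, sign = (−1)^{61−6} = -1.
The Jacobi symbol (32|61) = -1 (Zolotarev) agrees.

-1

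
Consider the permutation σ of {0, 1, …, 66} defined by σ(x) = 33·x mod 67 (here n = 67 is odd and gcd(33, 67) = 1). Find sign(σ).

+1

Orbit of 65 under x↦33x: [65, 1, 33, 17, 25, 21, 23]… (length divides ord_67(33)).
Decompose π into cycles: lengths [33, 33, 1] (3 cycles, including the fixed point 0).
With 3 cycles on 67 points, sign = (−1)^{67−3} = +1.
(33|67)_J = +1 (Zolotarev's lemma cross-check).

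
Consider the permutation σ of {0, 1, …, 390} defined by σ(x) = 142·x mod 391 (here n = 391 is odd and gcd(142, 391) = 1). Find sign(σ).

-1

Start at x=233: 233 → 242 → 347 → 8 → 354 → 220 → 351 → … (one orbit).
6 cycles of lengths [176, 176, 16, 11, 11, 1].
sign(π) = (−1)^{n − #cycles} = (−1)^{391−6} = (−1)^385 = -1.
The Jacobi symbol (142|391) = -1 (Zolotarev) agrees.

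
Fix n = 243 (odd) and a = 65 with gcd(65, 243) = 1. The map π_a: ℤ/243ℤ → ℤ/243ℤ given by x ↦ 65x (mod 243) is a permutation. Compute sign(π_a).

-1

Orbit of 95 under x↦65x: [95, 100, 182, 166, 98, 52, 221]… (length divides ord_243(65)).
Cycle type of π: 162 + 54 + 18 + 6 + 2 + 1; total 6 cycles.
With 6 cycles on 243 points, sign = (−1)^{243−6} = -1.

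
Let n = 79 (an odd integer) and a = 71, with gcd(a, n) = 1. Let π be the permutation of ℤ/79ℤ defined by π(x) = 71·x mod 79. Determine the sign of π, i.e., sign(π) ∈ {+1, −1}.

-1

Orbit of 58 under x↦71x: [58, 10, 78, 8, 15, 38, 12]… (length divides ord_79(71)).
Cycle lengths of π_71 on ℤ/79ℤ: [26, 26, 26, 1]; 4 cycles in total.
With 4 cycles on 79 points, sign = (−1)^{79−4} = -1.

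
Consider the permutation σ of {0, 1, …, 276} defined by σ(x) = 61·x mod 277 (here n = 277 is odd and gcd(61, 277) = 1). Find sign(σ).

Orbit of 218 under x↦61x: [218, 2, 122, 240, 236, 269, 66]… (length divides ord_277(61)).
The orbit structure of x ↦ 61x mod 277: 4 orbits of sizes [92, 92, 92, 1].
sign(π) = (−1)^{n − #cycles} = (−1)^{277−4} = (−1)^273 = -1.
Zolotarev: (61|277) = -1, matching the cycle-count sign.

-1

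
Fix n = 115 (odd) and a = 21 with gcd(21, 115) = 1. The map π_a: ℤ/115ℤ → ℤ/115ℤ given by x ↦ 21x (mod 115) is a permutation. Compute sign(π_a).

-1

Start at x=106: 106 → 41 → 56 → 26 → 86 → 81 → 91 → … (one orbit).
Cycle lengths of π_21 on ℤ/115ℤ: [22, 22, 22, 22, 22, 1, 1, 1, 1, 1]; 10 cycles in total.
sign(π) = (−1)^{n − #cycles} = (−1)^{115−10} = (−1)^105 = -1.
(21|115)_J = -1 (Zolotarev's lemma cross-check).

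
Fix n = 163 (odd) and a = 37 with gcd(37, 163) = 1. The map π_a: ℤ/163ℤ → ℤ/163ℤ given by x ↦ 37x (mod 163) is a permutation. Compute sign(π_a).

-1

Start at x=22: 22 → 162 → 126 → 98 → 40 → 13 → 155 → … (one orbit).
Cycle type of π: 54×3 + 1; total 4 cycles.
4 cycles on 163: each ℓ→(−1)^(ℓ−1), product (−1)^159 = -1.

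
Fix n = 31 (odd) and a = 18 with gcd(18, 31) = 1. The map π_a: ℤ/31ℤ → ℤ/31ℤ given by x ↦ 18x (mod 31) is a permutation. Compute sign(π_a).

Trace 19: π^k(19) = [19, 1, 18, 14, 4, 10, 25] for k=0..6.
Cycle type of π: 15×2 + 1; total 3 cycles.
sign(π) = (−1)^{n − #cycles} = (−1)^{31−3} = (−1)^28 = +1.
Via Zolotarev, sign(π_{18}) = (18|31) = +1.

+1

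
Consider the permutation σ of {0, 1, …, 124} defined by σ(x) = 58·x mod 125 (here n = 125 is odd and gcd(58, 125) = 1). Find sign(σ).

Start at x=51: 51 → 83 → 64 → 87 → 46 → 43 → 119 → … (one orbit).
The orbit structure of x ↦ 58x mod 125: 4 orbits of sizes [100, 20, 4, 1].
Σ(ℓ_i−1) = 125−4 = 121; sign = (−1)^121 = -1.

-1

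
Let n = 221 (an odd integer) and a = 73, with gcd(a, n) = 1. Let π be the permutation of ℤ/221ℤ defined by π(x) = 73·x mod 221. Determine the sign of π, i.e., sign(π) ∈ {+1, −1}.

Orbit of 183 under x↦73x: [183, 99, 155, 44, 118, 216, 77]… (length divides ord_221(73)).
Cycle type of π: 16×13 + 4×3 + 1; total 17 cycles.
221 − 17 = 204 transpositions; sign(π) = (−1)^204 = +1.

+1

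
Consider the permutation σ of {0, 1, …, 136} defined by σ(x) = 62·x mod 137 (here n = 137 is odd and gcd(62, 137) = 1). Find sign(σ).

Start at x=18: 18 → 20 → 7 → 23 → 56 → 47 → 37 → … (one orbit).
π_62 has 2 disjoint cycles with lengths [136, 1] on {0,…,136}.
sign(π) = (−1)^{n − #cycles} = (−1)^{137−2} = (−1)^135 = -1.
The Jacobi symbol (62|137) = -1 (Zolotarev) agrees.

-1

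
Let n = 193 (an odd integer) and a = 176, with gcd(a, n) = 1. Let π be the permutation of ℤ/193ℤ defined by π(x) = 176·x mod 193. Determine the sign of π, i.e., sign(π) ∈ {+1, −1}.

Start at x=39: 39 → 109 → 77 → 42 → 58 → 172 → 164 → … (one orbit).
2 cycles of lengths [192, 1].
2 cycles on 193: each ℓ→(−1)^(ℓ−1), product (−1)^191 = -1.

-1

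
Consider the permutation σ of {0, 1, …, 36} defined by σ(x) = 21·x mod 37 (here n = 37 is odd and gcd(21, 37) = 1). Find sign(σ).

Orbit of 33 under x↦21x: [33, 27, 12, 30, 1, 21, 34]… (length divides ord_37(21)).
Cycle lengths of π_21 on ℤ/37ℤ: [18, 18, 1]; 3 cycles in total.
3 cycles on 37: each ℓ→(−1)^(ℓ−1), product (−1)^34 = +1.

+1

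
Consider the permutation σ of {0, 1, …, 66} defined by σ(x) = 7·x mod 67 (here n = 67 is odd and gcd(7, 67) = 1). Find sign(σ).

-1

Start at x=6: 6 → 42 → 26 → 48 → 1 → 7 → 49 → … (one orbit).
Cycle type of π: 66 + 1; total 2 cycles.
2 cycles on 67: each ℓ→(−1)^(ℓ−1), product (−1)^65 = -1.
Zolotarev: (7|67) = -1, matching the cycle-count sign.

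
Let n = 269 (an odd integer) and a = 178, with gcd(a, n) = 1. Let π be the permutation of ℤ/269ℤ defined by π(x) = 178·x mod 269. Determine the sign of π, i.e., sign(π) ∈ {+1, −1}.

Start at x=133: 133 → 2 → 87 → 153 → 65 → 3 → 265 → … (one orbit).
π_178 has 2 disjoint cycles with lengths [268, 1] on {0,…,268}.
269 − 2 = 267 transpositions; sign(π) = (−1)^267 = -1.
Zolotarev: (178|269) = -1, matching the cycle-count sign.

-1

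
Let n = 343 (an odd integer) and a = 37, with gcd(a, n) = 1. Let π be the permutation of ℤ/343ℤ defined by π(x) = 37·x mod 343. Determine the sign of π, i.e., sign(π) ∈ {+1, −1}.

Trace 305: π^k(305) = [305, 309, 114, 102, 1, 37, 340] for k=0..6.
Decompose π into cycles: lengths [147, 147, 21, 21, 3, 3, 1] (7 cycles, including the fixed point 0).
343 − 7 = 336 transpositions; sign(π) = (−1)^336 = +1.

+1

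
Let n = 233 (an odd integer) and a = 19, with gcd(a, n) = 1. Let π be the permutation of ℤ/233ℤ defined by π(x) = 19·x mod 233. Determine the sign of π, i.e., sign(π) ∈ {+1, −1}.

+1

Start at x=76: 76 → 46 → 175 → 63 → 32 → 142 → 135 → … (one orbit).
Cycle type of π: 29×8 + 1; total 9 cycles.
sign(π) = (−1)^{n − #cycles} = (−1)^{233−9} = (−1)^224 = +1.
Zolotarev: (19|233) = +1, matching the cycle-count sign.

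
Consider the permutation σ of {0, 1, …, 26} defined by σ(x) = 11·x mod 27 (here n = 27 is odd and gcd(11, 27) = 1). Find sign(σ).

-1

Orbit of 23 under x↦11x: [23, 10, 2, 22, 26, 16, 14]… (length divides ord_27(11)).
The orbit structure of x ↦ 11x mod 27: 4 orbits of sizes [18, 6, 2, 1].
sign(π) = (−1)^{n − #cycles} = (−1)^{27−4} = (−1)^23 = -1.
(11|27)_J = -1 (Zolotarev's lemma cross-check).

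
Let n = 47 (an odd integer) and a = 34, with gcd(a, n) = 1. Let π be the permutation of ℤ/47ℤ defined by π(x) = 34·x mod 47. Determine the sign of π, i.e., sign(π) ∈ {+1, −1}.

Trace 6: π^k(6) = [6, 16, 27, 25, 4, 42, 18] for k=0..6.
3 cycles of lengths [23, 23, 1].
47 − 3 = 44 transpositions; sign(π) = (−1)^44 = +1.
Zolotarev: (34|47) = +1, matching the cycle-count sign.

+1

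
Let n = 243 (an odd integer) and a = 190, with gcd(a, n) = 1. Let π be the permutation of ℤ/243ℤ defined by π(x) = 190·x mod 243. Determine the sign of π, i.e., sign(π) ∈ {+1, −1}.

+1

Start at x=136: 136 → 82 → 28 → 217 → 163 → 109 → 55 → … (one orbit).
The orbit structure of x ↦ 190x mod 243: 63 orbits of sizes [9, 9, 9, 9, 9, 9, 9, 9, 9, 9, 9, 9, 9, 9, 9, 9, 9, 9, 3, 3, 3, 3, 3, 3, 3, 3, 3, 3, 3, 3, 3, 3, 3, 3, 3, 3, 1, 1, 1, 1, 1, 1, 1, 1, 1, 1, 1, 1, 1, 1, 1, 1, 1, 1, 1, 1, 1, 1, 1, 1, 1, 1, 1].
63 cycles on 243: each ℓ→(−1)^(ℓ−1), product (−1)^180 = +1.
Check: (190/243) = +1 by Zolotarev.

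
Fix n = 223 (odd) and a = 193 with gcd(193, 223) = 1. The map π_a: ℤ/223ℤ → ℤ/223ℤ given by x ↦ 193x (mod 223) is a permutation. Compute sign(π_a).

-1

Trace 118: π^k(118) = [118, 28, 52, 1, 193, 8, 206] for k=0..6.
π_193 has 4 disjoint cycles with lengths [74, 74, 74, 1] on {0,…,222}.
4 cycles on 223: each ℓ→(−1)^(ℓ−1), product (−1)^219 = -1.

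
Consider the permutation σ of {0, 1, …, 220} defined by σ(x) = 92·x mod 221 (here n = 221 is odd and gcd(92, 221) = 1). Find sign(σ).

-1

Trace 118: π^k(118) = [118, 27, 53, 14, 183, 40, 144] for k=0..6.
Decompose π into cycles: lengths [16, 16, 16, 16, 16, 16, 16, 16, 16, 16, 16, 16, 16, 1, 1, 1, 1, 1, 1, 1, 1, 1, 1, 1, 1, 1] (26 cycles, including the fixed point 0).
221 − 26 = 195 transpositions; sign(π) = (−1)^195 = -1.
Zolotarev: (92|221) = -1, matching the cycle-count sign.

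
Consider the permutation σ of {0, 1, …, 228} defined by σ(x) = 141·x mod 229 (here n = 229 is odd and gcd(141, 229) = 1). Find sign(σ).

-1

Orbit of 123 under x↦141x: [123, 168, 101, 43, 109, 26, 2]… (length divides ord_229(141)).
The orbit structure of x ↦ 141x mod 229: 4 orbits of sizes [76, 76, 76, 1].
Σ(ℓ_i−1) = 229−4 = 225; sign = (−1)^225 = -1.
Via Zolotarev, sign(π_{141}) = (141|229) = -1.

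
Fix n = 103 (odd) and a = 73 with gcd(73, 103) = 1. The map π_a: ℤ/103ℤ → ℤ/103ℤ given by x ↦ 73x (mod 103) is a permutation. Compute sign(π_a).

-1

Orbit of 34 under x↦73x: [34, 10, 9, 39, 66, 80, 72]… (length divides ord_103(73)).
Decompose π into cycles: lengths [34, 34, 34, 1] (4 cycles, including the fixed point 0).
4 cycles on 103: each ℓ→(−1)^(ℓ−1), product (−1)^99 = -1.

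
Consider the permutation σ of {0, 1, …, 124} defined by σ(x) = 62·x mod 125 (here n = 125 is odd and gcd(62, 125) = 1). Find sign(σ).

Orbit of 43 under x↦62x: [43, 41, 42, 104, 73, 26, 112]… (length divides ord_125(62)).
Cycle type of π: 100 + 20 + 4 + 1; total 4 cycles.
125 − 4 = 121 transpositions; sign(π) = (−1)^121 = -1.

-1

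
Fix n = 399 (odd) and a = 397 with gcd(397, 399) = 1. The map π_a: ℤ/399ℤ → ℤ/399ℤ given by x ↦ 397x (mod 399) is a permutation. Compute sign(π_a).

Trace 1: π^k(1) = [1, 397, 4, 391, 16, 367, 64] for k=0..6.
Cycle type of π: 18×18 + 9×6 + 6×3 + 1×3; total 30 cycles.
30 cycles on 399: each ℓ→(−1)^(ℓ−1), product (−1)^369 = -1.

-1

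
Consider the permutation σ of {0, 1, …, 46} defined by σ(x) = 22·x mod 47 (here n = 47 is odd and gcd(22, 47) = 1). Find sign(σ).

Trace 22: π^k(22) = [22, 14, 26, 8, 35, 18, 20] for k=0..6.
Cycle type of π: 46 + 1; total 2 cycles.
sign(π) = (−1)^{n − #cycles} = (−1)^{47−2} = (−1)^45 = -1.

-1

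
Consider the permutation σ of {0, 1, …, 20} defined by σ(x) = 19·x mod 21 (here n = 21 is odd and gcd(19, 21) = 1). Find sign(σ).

-1

Orbit of 19 under x↦19x: [19, 4, 13, 16, 10, 1]… (length divides ord_21(19)).
π_19 has 6 disjoint cycles with lengths [6, 6, 6, 1, 1, 1] on {0,…,20}.
n − c = 21 − 6 = 15; sign = (−1)^15 = -1.
The Jacobi symbol (19|21) = -1 (Zolotarev) agrees.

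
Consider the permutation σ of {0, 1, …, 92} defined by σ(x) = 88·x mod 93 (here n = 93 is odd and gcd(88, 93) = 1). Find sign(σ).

Orbit of 25 under x↦88x: [25, 61, 67, 37, 1, 88]… (length divides ord_93(88)).
Cycle lengths of π_88 on ℤ/93ℤ: [6, 6, 6, 6, 6, 6, 6, 6, 6, 6, 6, 6, 6, 6, 6, 1, 1, 1]; 18 cycles in total.
n − c = 93 − 18 = 75; sign = (−1)^75 = -1.
The Jacobi symbol (88|93) = -1 (Zolotarev) agrees.

-1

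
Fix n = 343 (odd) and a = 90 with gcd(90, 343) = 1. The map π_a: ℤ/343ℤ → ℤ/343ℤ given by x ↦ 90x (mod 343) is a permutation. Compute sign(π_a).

Start at x=106: 106 → 279 → 71 → 216 → 232 → 300 → 246 → … (one orbit).
Cycle lengths of π_90 on ℤ/343ℤ: [98, 98, 98, 14, 14, 14, 2, 2, 2, 1]; 10 cycles in total.
sign(π) = (−1)^{n − #cycles} = (−1)^{343−10} = (−1)^333 = -1.

-1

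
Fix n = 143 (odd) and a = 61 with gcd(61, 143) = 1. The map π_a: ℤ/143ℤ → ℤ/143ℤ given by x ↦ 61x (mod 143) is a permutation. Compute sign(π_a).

Trace 9: π^k(9) = [9, 120, 27, 74, 81, 79, 100] for k=0..6.
The orbit structure of x ↦ 61x mod 143: 10 orbits of sizes [30, 30, 30, 30, 10, 3, 3, 3, 3, 1].
143 − 10 = 133 transpositions; sign(π) = (−1)^133 = -1.
Via Zolotarev, sign(π_{61}) = (61|143) = -1.

-1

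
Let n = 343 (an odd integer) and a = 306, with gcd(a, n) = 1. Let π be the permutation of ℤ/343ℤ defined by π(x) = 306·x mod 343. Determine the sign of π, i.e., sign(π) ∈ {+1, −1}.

-1

Orbit of 323 under x↦306x: [323, 54, 60, 181, 163, 143, 197]… (length divides ord_343(306)).
π_306 has 4 disjoint cycles with lengths [294, 42, 6, 1] on {0,…,342}.
With 4 cycles on 343 points, sign = (−1)^{343−4} = -1.
Zolotarev: (306|343) = -1, matching the cycle-count sign.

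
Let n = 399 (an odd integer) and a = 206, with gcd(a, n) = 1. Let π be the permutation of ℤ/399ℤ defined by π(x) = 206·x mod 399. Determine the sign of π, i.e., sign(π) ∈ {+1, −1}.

Orbit of 17 under x↦206x: [17, 310, 20, 130, 47, 106, 290]… (length divides ord_399(206)).
The orbit structure of x ↦ 206x mod 399: 27 orbits of sizes [18, 18, 18, 18, 18, 18, 18, 18, 18, 18, 18, 18, 18, 18, 18, 18, 18, 18, 18, 18, 9, 9, 6, 6, 6, 2, 1].
Σ(ℓ_i−1) = 399−27 = 372; sign = (−1)^372 = +1.
Zolotarev: (206|399) = +1, matching the cycle-count sign.

+1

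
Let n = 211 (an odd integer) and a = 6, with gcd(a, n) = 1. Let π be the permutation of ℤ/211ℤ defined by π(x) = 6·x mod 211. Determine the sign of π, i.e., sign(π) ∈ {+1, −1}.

Start at x=136: 136 → 183 → 43 → 47 → 71 → 4 → 24 → … (one orbit).
Cycle lengths of π_6 on ℤ/211ℤ: [105, 105, 1]; 3 cycles in total.
sign(π) = (−1)^{n − #cycles} = (−1)^{211−3} = (−1)^208 = +1.
(6|211)_J = +1 (Zolotarev's lemma cross-check).

+1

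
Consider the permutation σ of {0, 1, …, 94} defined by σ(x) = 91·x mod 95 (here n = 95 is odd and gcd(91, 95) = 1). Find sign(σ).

-1

Orbit of 36 under x↦91x: [36, 46, 6, 71, 1, 91, 16]… (length divides ord_95(91)).
10 cycles of lengths [18, 18, 18, 18, 18, 1, 1, 1, 1, 1].
95 − 10 = 85 transpositions; sign(π) = (−1)^85 = -1.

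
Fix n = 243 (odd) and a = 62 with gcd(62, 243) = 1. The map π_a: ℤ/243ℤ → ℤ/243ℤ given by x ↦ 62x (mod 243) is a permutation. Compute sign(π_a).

Start at x=242: 242 → 181 → 44 → 55 → 8 → 10 → 134 → … (one orbit).
Cycle lengths of π_62 on ℤ/243ℤ: [54, 54, 54, 18, 18, 18, 6, 6, 6, 2, 2, 2, 2, 1]; 14 cycles in total.
With 14 cycles on 243 points, sign = (−1)^{243−14} = -1.
(62|243)_J = -1 (Zolotarev's lemma cross-check).

-1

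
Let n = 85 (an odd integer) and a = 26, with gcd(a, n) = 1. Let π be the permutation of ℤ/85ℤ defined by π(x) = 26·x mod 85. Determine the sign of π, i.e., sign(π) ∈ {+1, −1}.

+1

Trace 26: π^k(26) = [26, 81, 66, 16, 76, 21, 36] for k=0..6.
π_26 has 15 disjoint cycles with lengths [8, 8, 8, 8, 8, 8, 8, 8, 8, 8, 1, 1, 1, 1, 1] on {0,…,84}.
n − c = 85 − 15 = 70; sign = (−1)^70 = +1.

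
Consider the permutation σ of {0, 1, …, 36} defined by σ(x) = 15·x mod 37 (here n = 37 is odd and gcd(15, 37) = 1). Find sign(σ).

Orbit of 15 under x↦15x: [15, 3, 8, 9, 24, 27, 35]… (length divides ord_37(15)).
Cycle lengths of π_15 on ℤ/37ℤ: [36, 1]; 2 cycles in total.
2 cycles on 37: each ℓ→(−1)^(ℓ−1), product (−1)^35 = -1.

-1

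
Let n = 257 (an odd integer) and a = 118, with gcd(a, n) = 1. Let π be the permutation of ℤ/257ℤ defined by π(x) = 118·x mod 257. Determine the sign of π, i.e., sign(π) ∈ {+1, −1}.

+1

Orbit of 52 under x↦118x: [52, 225, 79, 70, 36, 136, 114]… (length divides ord_257(118)).
Cycle type of π: 128×2 + 1; total 3 cycles.
257 − 3 = 254 transpositions; sign(π) = (−1)^254 = +1.
Via Zolotarev, sign(π_{118}) = (118|257) = +1.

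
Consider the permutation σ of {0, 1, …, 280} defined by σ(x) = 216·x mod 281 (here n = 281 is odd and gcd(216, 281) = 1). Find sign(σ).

-1

Orbit of 271 under x↦216x: [271, 88, 181, 37, 124, 89, 116]… (length divides ord_281(216)).
The orbit structure of x ↦ 216x mod 281: 6 orbits of sizes [56, 56, 56, 56, 56, 1].
With 6 cycles on 281 points, sign = (−1)^{281−6} = -1.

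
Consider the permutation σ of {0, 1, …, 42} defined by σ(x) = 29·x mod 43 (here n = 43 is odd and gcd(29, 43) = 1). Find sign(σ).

-1

Orbit of 9 under x↦29x: [9, 3, 1, 29, 24, 8, 17]… (length divides ord_43(29)).
2 cycles of lengths [42, 1].
n − c = 43 − 2 = 41; sign = (−1)^41 = -1.
The Jacobi symbol (29|43) = -1 (Zolotarev) agrees.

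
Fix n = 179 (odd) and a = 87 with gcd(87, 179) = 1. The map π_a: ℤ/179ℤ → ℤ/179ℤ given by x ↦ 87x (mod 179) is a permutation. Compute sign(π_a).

+1

Trace 89: π^k(89) = [89, 46, 64, 19, 42, 74, 173] for k=0..6.
The orbit structure of x ↦ 87x mod 179: 3 orbits of sizes [89, 89, 1].
With 3 cycles on 179 points, sign = (−1)^{179−3} = +1.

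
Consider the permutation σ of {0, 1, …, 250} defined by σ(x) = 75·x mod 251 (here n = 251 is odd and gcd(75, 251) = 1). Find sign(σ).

+1

Start at x=211: 211 → 12 → 147 → 232 → 81 → 51 → 60 → … (one orbit).
The orbit structure of x ↦ 75x mod 251: 3 orbits of sizes [125, 125, 1].
With 3 cycles on 251 points, sign = (−1)^{251−3} = +1.
(75|251)_J = +1 (Zolotarev's lemma cross-check).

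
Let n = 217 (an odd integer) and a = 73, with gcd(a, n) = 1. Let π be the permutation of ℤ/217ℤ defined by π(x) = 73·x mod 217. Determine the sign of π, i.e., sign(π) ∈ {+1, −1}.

+1

Trace 115: π^k(115) = [115, 149, 27, 18, 12, 8, 150] for k=0..6.
9 cycles of lengths [30, 30, 30, 30, 30, 30, 30, 6, 1].
217 − 9 = 208 transpositions; sign(π) = (−1)^208 = +1.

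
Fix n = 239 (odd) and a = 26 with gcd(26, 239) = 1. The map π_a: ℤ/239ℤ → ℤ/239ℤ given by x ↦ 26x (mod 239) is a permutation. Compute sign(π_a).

Start at x=122: 122 → 65 → 17 → 203 → 20 → 42 → 136 → … (one orbit).
The orbit structure of x ↦ 26x mod 239: 2 orbits of sizes [238, 1].
Σ(ℓ_i−1) = 239−2 = 237; sign = (−1)^237 = -1.
Check: (26/239) = -1 by Zolotarev.

-1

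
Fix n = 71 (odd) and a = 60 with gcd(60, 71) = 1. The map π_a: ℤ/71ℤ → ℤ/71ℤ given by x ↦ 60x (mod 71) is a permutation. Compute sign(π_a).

+1

Start at x=15: 15 → 48 → 40 → 57 → 12 → 10 → 32 → … (one orbit).
Cycle type of π: 35×2 + 1; total 3 cycles.
3 cycles on 71: each ℓ→(−1)^(ℓ−1), product (−1)^68 = +1.
(60|71)_J = +1 (Zolotarev's lemma cross-check).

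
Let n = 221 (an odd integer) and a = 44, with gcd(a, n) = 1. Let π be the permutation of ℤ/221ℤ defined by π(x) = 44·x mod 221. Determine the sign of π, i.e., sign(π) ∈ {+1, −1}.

+1

Trace 73: π^k(73) = [73, 118, 109, 155, 190, 183, 96] for k=0..6.
Cycle lengths of π_44 on ℤ/221ℤ: [16, 16, 16, 16, 16, 16, 16, 16, 16, 16, 16, 16, 16, 4, 4, 4, 1]; 17 cycles in total.
221 − 17 = 204 transpositions; sign(π) = (−1)^204 = +1.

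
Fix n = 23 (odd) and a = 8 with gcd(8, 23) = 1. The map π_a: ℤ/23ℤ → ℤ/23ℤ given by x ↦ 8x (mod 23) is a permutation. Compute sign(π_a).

Orbit of 12 under x↦8x: [12, 4, 9, 3, 1, 8, 18]… (length divides ord_23(8)).
π_8 has 3 disjoint cycles with lengths [11, 11, 1] on {0,…,22}.
sign(π) = (−1)^{n − #cycles} = (−1)^{23−3} = (−1)^20 = +1.

+1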